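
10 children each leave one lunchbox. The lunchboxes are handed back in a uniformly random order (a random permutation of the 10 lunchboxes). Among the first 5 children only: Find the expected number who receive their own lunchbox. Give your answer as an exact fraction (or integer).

Let Xᵢ = 1 if person i gets their own lunchbox. For each i, P(Xᵢ=1) = 1/10.
By linearity of expectation, E[X₁+…+X_5] = 5·(1/10) = 1/2.

1/2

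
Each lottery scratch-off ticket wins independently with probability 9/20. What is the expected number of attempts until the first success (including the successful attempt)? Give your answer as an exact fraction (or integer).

For a geometric distribution, E[trials] = 1/p = 1/(9/20) = 20/9.

20/9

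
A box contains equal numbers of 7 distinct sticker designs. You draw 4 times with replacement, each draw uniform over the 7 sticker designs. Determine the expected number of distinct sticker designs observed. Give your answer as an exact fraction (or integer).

1105/343

Let Xⱼ=1 if type j appears at least once. P(Xⱼ=1) = 1 − ((7−1)/7)^4 = 1105/2401.
E[#distinct] = 7·1105/2401 = 1105/343.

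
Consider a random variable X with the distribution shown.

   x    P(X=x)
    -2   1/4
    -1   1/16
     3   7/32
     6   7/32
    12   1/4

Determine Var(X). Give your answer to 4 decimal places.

27.4912

E[X] = (1/4)·(-2) + (1/16)·(-1) + (7/32)·3 + (7/32)·6 + (1/4)·12 = 141/32
E[X²] = (1/4)·4 + (1/16)·1 + (7/32)·9 + (7/32)·36 + (1/4)·144 = 1501/32
Var(X) = 1501/32 − (141/32)² = 28151/1024 ≈ 27.4912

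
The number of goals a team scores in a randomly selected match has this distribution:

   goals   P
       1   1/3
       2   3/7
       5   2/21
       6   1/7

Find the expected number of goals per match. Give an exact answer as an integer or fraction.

53/21

E[X] = (1/3)·1 + (3/7)·2 + (2/21)·5 + (1/7)·6
     = 53/21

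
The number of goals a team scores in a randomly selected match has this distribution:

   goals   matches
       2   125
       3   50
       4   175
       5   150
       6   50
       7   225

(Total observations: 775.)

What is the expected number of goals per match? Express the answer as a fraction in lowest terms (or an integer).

Total = 775, so P(goals=2) = 125/775, etc.
E[X] = (5/31)·2 + (2/31)·3 + (7/31)·4 + (6/31)·5 + (2/31)·6 + (9/31)·7
     = 149/31

149/31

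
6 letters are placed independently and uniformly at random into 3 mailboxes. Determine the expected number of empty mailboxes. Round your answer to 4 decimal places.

Let Xⱼ=1 if mailbox j is empty. P(Xⱼ=1) = ((3-1)/3)^6 = 64/729.
By linearity, E[#empty] = 3·64/729 = 64/243.
≈ 0.2634

0.2634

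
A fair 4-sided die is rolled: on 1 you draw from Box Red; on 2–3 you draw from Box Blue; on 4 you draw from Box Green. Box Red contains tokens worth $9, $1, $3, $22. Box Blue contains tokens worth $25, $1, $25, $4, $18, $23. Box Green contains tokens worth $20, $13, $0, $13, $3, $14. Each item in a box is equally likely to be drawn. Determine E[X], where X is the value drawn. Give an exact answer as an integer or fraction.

E[X | Box Red] = (9 + 1 + 3 + 22)/4 = 35/4
E[X | Box Blue] = (25 + 1 + 25 + 4 + 18 + 23)/6 = 16
E[X | Box Green] = (20 + 13 + 0 + 13 + 3 + 14)/6 = 21/2
E[X] = (1/4)·35/4 + (1/2)·16 + (1/4)·21/2 = 205/16

205/16 dollars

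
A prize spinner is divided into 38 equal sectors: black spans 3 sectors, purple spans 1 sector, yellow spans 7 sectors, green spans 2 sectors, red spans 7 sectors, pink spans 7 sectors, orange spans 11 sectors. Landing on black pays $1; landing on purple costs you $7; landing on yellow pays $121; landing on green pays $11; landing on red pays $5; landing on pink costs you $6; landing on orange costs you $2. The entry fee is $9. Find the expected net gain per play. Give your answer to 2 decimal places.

E[payout] = (3/38)·1 + (1/38)·(-7) + (7/38)·121 + (2/38)·11 + (7/38)·5 + (7/38)·(-6) + (11/38)·(-2) = 22
Expected profit = 22 − 9 = 13 ≈ $13.00

$13.00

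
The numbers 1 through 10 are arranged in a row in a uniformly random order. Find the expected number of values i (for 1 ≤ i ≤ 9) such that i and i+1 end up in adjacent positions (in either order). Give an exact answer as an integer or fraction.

For each i ∈ {1,…,9}, let Xᵢ = 1 if i and i+1 are adjacent. P(Xᵢ=1) = 2·(10−1)!/10! = 2/10.
By linearity, E[ΣXᵢ] = (9)·(2/10) = 9/5.

9/5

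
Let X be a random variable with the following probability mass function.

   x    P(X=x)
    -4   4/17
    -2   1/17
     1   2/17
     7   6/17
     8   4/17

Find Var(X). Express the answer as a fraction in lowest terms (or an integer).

7176/289

E[X] = (4/17)·(-4) + (1/17)·(-2) + (2/17)·1 + (6/17)·7 + (4/17)·8 = 58/17
E[X²] = (4/17)·16 + (1/17)·4 + (2/17)·1 + (6/17)·49 + (4/17)·64 = 620/17
Var(X) = 620/17 − (58/17)² = 7176/289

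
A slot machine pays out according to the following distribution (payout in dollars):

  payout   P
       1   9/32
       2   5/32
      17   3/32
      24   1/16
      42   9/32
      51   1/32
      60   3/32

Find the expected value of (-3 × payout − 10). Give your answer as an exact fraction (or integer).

-2501/32

E[-3x-10] = (9/32)·(-13) + (5/32)·(-16) + (3/32)·(-61) + (1/16)·(-82) + (9/32)·(-136) + (1/32)·(-163) + (3/32)·(-190)
     = -2501/32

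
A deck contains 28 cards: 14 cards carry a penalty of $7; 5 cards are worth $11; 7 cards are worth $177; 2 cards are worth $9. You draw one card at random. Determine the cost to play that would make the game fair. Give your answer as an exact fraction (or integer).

607/14 dollars

E[payout] = (14/28)·(-7) + (5/28)·11 + (7/28)·177 + (2/28)·9 = 607/14
Fair fee = E[payout] = 607/14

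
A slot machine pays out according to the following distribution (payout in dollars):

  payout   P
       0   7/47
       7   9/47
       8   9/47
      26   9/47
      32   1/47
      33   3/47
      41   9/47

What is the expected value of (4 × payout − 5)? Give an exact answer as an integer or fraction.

3241/47

E[4x-5] = (7/47)·(-5) + (9/47)·23 + (9/47)·27 + (9/47)·99 + (1/47)·123 + (3/47)·127 + (9/47)·159
     = 3241/47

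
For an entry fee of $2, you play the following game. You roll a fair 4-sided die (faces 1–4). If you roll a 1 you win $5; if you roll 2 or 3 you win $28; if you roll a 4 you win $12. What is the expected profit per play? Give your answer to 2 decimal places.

$16.25

E[payout] = (1/4)·5 + (1/4)·12 + (1/2)·28 = 73/4
Expected profit = 73/4 − 2 = 65/4 ≈ $16.25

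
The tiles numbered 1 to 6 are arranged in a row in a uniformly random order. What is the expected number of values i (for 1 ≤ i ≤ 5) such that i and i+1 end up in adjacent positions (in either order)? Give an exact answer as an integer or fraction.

5/3

For each i ∈ {1,…,5}, let Xᵢ = 1 if i and i+1 are adjacent. P(Xᵢ=1) = 2·(6−1)!/6! = 2/6.
By linearity, E[ΣXᵢ] = (5)·(2/6) = 5/3.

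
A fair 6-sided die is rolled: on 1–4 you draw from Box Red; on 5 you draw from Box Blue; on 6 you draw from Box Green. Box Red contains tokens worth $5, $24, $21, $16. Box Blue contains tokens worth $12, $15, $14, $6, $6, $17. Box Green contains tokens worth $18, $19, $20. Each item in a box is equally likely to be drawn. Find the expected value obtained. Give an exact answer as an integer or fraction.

E[X | Box Red] = (5 + 24 + 21 + 16)/4 = 33/2
E[X | Box Blue] = (12 + 15 + 14 + 6 + 6 + 17)/6 = 35/3
E[X | Box Green] = (18 + 19 + 20)/3 = 19
E[X] = (2/3)·33/2 + (1/6)·35/3 + (1/6)·19 = 145/9

145/9 dollars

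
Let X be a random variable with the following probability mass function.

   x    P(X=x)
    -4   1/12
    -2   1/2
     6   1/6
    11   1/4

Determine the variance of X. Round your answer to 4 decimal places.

33.7431

E[X] = (1/12)·(-4) + (1/2)·(-2) + (1/6)·6 + (1/4)·11 = 29/12
E[X²] = (1/12)·16 + (1/2)·4 + (1/6)·36 + (1/4)·121 = 475/12
Var(X) = 475/12 − (29/12)² = 4859/144 ≈ 33.7431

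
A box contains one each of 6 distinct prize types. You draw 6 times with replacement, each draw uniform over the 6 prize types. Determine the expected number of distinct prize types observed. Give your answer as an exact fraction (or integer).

Let Xⱼ=1 if type j appears at least once. P(Xⱼ=1) = 1 − ((6−1)/6)^6 = 31031/46656.
E[#distinct] = 6·31031/46656 = 31031/7776.

31031/7776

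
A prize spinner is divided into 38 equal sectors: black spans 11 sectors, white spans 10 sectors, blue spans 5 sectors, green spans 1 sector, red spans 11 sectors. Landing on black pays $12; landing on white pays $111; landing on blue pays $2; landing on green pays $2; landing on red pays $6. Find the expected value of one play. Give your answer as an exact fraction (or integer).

660/19 dollars

E[payout] = (11/38)·12 + (10/38)·111 + (5/38)·2 + (1/38)·2 + (11/38)·6 = 660/19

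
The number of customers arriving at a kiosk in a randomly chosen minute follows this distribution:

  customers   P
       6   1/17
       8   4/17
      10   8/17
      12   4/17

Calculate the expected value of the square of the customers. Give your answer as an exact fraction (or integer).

1668/17

E[X²] = (1/17)·36 + (4/17)·64 + (8/17)·100 + (4/17)·144
     = 1668/17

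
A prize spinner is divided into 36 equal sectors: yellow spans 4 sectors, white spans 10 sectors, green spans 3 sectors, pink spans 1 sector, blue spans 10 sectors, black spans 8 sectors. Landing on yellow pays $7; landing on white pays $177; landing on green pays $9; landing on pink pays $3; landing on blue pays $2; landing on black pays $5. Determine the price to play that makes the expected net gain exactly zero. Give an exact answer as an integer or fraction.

472/9 dollars

E[payout] = (4/36)·7 + (10/36)·177 + (3/36)·9 + (1/36)·3 + (10/36)·2 + (8/36)·5 = 472/9
Fair fee = E[payout] = 472/9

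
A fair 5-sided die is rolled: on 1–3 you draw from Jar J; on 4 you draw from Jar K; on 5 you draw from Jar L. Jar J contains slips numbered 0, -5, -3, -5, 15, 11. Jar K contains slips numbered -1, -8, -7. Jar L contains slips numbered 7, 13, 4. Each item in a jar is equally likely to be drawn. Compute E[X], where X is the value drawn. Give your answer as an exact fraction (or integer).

E[X | Jar J] = (0 − 5 − 3 − 5 + 15 + 11)/6 = 13/6
E[X | Jar K] = (-1 − 8 − 7)/3 = -16/3
E[X | Jar L] = (7 + 13 + 4)/3 = 8
E[X] = (3/5)·13/6 + (1/5)·(-16/3) + (1/5)·8 = 11/6

11/6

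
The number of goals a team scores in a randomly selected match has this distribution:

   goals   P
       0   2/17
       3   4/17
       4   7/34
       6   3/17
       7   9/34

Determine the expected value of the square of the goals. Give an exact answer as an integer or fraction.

841/34

E[X²] = (2/17)·0 + (4/17)·9 + (7/34)·16 + (3/17)·36 + (9/34)·49
     = 841/34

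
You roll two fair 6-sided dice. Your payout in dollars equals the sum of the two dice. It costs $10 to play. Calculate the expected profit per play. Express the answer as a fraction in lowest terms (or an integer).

-$3

Distribution of the sum of the two dice: 2 w.p. 1/36, 3 w.p. 1/18, 4 w.p. 1/12, 5 w.p. 1/9, 6 w.p. 5/36, 7 w.p. 1/6, …
E[payout] = (1/36)·2 + (1/18)·3 + (1/12)·4 + (1/9)·5 + (5/36)·6 + (1/6)·7 + (5/36)·8 + (1/9)·9 + (1/12)·10 + (1/18)·11 + (1/36)·12 = 7
Expected profit = 7 − 10 = -3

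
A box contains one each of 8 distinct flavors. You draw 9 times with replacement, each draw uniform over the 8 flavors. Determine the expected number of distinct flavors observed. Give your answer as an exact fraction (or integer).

93864121/16777216

Let Xⱼ=1 if type j appears at least once. P(Xⱼ=1) = 1 − ((8−1)/8)^9 = 93864121/134217728.
E[#distinct] = 8·93864121/134217728 = 93864121/16777216.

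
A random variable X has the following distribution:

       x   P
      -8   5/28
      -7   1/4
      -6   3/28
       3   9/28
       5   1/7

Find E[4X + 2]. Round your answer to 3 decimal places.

E[4x+2] = (5/28)·(-30) + (1/4)·(-26) + (3/28)·(-22) + (9/28)·14 + (1/7)·22
     = -46/7 ≈ -6.571

-6.571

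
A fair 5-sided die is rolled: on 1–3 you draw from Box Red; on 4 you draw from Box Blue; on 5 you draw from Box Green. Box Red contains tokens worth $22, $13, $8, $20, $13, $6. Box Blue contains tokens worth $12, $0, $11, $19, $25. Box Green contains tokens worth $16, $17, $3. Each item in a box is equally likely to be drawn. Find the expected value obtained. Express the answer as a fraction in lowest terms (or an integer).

332/25 dollars

E[X | Box Red] = (22 + 13 + 8 + 20 + 13 + 6)/6 = 41/3
E[X | Box Blue] = (12 + 0 + 11 + 19 + 25)/5 = 67/5
E[X | Box Green] = (16 + 17 + 3)/3 = 12
E[X] = (3/5)·41/3 + (1/5)·67/5 + (1/5)·12 = 332/25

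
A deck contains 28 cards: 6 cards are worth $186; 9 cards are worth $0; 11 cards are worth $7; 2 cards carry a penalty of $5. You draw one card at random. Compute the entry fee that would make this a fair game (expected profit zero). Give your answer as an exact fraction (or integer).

169/4 dollars

E[payout] = (6/28)·186 + (9/28)·0 + (11/28)·7 + (2/28)·(-5) = 169/4
Fair fee = E[payout] = 169/4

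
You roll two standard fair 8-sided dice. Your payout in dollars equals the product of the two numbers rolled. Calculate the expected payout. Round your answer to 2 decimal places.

Distribution of the product of the two numbers rolled: 1 w.p. 1/64, 2 w.p. 1/32, 3 w.p. 1/32, 4 w.p. 3/64, 5 w.p. 1/32, 6 w.p. 1/16, …
E[payout] = (1/64)·1 + (1/32)·2 + (1/32)·3 + (3/64)·4 + (1/32)·5 + (1/16)·6 + (1/32)·7 + (1/16)·8 + (1/64)·9 + (1/32)·10 + (1/16)·12 + (1/32)·14 + (1/32)·15 + (3/64)·16 + (1/32)·18 + (1/32)·20 + (1/32)·21 + (1/16)·24 + (1/64)·25 + (1/32)·28 + (1/32)·30 + (1/32)·32 + (1/32)·35 + (1/64)·36 + (1/32)·40 + (1/32)·42 + (1/32)·48 + (1/64)·49 + (1/32)·56 + (1/64)·64 = 81/4
≈ $20.25

$20.25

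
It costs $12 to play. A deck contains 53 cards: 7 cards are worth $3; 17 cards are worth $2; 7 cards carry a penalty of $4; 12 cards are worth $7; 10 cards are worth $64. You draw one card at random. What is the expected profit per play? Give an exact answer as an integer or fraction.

E[payout] = (7/53)·3 + (17/53)·2 + (7/53)·(-4) + (12/53)·7 + (10/53)·64 = 751/53
Expected profit = 751/53 − 12 = 115/53

115/53 dollars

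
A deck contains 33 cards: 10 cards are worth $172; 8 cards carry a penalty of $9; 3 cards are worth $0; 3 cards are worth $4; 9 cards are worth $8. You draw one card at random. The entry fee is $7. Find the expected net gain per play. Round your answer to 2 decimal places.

$45.48

E[payout] = (10/33)·172 + (8/33)·(-9) + (3/33)·0 + (3/33)·4 + (9/33)·8 = 1732/33
Expected profit = 1732/33 − 7 = 1501/33 ≈ $45.48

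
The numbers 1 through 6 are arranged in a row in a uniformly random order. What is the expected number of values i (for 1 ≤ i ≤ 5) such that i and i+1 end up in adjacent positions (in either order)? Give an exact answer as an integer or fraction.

For each i ∈ {1,…,5}, let Xᵢ = 1 if i and i+1 are adjacent. P(Xᵢ=1) = 2·(6−1)!/6! = 2/6.
By linearity, E[ΣXᵢ] = (5)·(2/6) = 5/3.

5/3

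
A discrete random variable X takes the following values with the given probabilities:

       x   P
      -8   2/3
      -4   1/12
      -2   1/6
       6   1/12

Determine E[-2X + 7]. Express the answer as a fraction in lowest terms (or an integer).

18

E[-2x+7] = (2/3)·23 + (1/12)·15 + (1/6)·11 + (1/12)·(-5)
     = 18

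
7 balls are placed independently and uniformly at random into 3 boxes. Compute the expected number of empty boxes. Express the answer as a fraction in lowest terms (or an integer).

128/729

Let Xⱼ=1 if box j is empty. P(Xⱼ=1) = ((3-1)/3)^7 = 128/2187.
By linearity, E[#empty] = 3·128/2187 = 128/729.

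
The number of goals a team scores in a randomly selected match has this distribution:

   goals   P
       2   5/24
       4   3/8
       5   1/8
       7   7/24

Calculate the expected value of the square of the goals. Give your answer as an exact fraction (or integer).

97/4

E[X²] = (5/24)·4 + (3/8)·16 + (1/8)·25 + (7/24)·49
     = 97/4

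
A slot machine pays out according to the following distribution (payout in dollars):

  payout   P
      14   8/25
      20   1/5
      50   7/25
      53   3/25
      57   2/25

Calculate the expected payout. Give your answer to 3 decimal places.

$33.400

E[X] = (8/25)·14 + (1/5)·20 + (7/25)·50 + (3/25)·53 + (2/25)·57
     = 167/5 ≈ 33.400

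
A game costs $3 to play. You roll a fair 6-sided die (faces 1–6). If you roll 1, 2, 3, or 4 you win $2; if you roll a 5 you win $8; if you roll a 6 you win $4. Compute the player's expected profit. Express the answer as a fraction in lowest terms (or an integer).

E[payout] = (2/3)·2 + (1/6)·4 + (1/6)·8 = 10/3
Expected profit = 10/3 − 3 = 1/3

1/3 dollars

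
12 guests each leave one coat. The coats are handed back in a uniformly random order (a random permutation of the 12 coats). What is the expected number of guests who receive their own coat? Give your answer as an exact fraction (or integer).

1

Let Xᵢ = 1 if person i gets their own coat. For each i, P(Xᵢ=1) = 1/12.
By linearity of expectation, E[X₁+…+X_12] = 12·(1/12) = 1.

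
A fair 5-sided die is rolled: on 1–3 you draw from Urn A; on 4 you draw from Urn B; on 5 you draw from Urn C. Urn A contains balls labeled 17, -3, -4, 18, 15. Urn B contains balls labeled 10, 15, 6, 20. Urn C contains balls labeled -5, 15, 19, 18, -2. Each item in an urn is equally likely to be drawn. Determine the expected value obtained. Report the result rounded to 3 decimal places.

9.510

E[X | Urn A] = (17 − 3 − 4 + 18 + 15)/5 = 43/5
E[X | Urn B] = (10 + 15 + 6 + 20)/4 = 51/4
E[X | Urn C] = (-5 + 15 + 19 + 18 − 2)/5 = 9
E[X] = (3/5)·43/5 + (1/5)·51/4 + (1/5)·9 = 951/100 ≈ 9.510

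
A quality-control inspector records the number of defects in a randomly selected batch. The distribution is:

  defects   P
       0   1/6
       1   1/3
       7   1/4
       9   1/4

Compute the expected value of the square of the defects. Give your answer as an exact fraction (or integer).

197/6

E[X²] = (1/6)·0 + (1/3)·1 + (1/4)·49 + (1/4)·81
     = 197/6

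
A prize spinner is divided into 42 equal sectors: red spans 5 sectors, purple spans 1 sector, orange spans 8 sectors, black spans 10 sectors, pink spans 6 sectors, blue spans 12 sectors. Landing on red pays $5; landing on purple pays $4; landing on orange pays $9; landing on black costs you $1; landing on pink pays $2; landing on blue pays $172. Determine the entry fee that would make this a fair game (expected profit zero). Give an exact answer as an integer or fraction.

E[payout] = (5/42)·5 + (1/42)·4 + (8/42)·9 + (10/42)·(-1) + (6/42)·2 + (12/42)·172 = 2167/42
Fair fee = E[payout] = 2167/42

2167/42 dollars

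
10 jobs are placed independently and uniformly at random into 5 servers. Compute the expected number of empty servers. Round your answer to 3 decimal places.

Let Xⱼ=1 if server j is empty. P(Xⱼ=1) = ((5-1)/5)^10 = 1048576/9765625.
By linearity, E[#empty] = 5·1048576/9765625 = 1048576/1953125.
≈ 0.537

0.537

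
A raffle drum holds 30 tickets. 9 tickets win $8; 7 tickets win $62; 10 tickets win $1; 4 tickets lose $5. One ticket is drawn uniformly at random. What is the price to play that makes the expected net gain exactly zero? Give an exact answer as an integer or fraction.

E[payout] = (9/30)·8 + (7/30)·62 + (10/30)·1 + (4/30)·(-5) = 248/15
Fair fee = E[payout] = 248/15

248/15 dollars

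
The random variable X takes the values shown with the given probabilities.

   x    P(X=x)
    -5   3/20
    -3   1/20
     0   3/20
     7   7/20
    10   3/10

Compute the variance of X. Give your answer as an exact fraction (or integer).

12259/400

E[X] = (3/20)·(-5) + (1/20)·(-3) + (3/20)·0 + (7/20)·7 + (3/10)·10 = 91/20
E[X²] = (3/20)·25 + (1/20)·9 + (3/20)·0 + (7/20)·49 + (3/10)·100 = 1027/20
Var(X) = 1027/20 − (91/20)² = 12259/400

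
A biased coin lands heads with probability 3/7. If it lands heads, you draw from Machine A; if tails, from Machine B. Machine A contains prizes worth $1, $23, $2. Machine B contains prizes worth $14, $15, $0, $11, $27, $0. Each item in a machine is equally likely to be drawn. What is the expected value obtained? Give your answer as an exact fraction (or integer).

212/21 dollars

E[X | Machine A] = (1 + 23 + 2)/3 = 26/3
E[X | Machine B] = (14 + 15 + 0 + 11 + 27 + 0)/6 = 67/6
E[X] = (3/7)·26/3 + (4/7)·67/6 = 212/21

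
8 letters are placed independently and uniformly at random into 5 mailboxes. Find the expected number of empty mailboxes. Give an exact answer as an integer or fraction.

65536/78125

Let Xⱼ=1 if mailbox j is empty. P(Xⱼ=1) = ((5-1)/5)^8 = 65536/390625.
By linearity, E[#empty] = 5·65536/390625 = 65536/78125.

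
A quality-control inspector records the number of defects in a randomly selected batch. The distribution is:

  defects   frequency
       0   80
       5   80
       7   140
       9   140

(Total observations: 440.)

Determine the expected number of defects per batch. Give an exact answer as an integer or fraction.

Total = 440, so P(defects=0) = 80/440, etc.
E[X] = (2/11)·0 + (2/11)·5 + (7/22)·7 + (7/22)·9
     = 6

6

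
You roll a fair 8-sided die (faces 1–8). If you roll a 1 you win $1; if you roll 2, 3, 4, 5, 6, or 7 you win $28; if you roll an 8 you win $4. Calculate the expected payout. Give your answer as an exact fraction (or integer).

E[payout] = (1/8)·1 + (1/8)·4 + (3/4)·28 = 173/8

173/8 dollars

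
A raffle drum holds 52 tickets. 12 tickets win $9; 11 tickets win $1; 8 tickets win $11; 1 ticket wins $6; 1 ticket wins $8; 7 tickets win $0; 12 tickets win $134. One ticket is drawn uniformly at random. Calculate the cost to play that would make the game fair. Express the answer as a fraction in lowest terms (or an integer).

E[payout] = (12/52)·9 + (11/52)·1 + (8/52)·11 + (1/52)·6 + (1/52)·8 + (7/52)·0 + (12/52)·134 = 1829/52
Fair fee = E[payout] = 1829/52

1829/52 dollars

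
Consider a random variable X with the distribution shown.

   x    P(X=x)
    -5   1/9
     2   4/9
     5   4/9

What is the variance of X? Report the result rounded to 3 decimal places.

9.136

E[X] = (1/9)·(-5) + (4/9)·2 + (4/9)·5 = 23/9
E[X²] = (1/9)·25 + (4/9)·4 + (4/9)·25 = 47/3
Var(X) = 47/3 − (23/9)² = 740/81 ≈ 9.136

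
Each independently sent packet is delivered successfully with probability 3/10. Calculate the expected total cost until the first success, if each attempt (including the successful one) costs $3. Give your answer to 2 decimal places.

$10.00

E[#attempts] = 1/p = 10/3; E[cost] = 3·10/3 = 10.
≈ 10.00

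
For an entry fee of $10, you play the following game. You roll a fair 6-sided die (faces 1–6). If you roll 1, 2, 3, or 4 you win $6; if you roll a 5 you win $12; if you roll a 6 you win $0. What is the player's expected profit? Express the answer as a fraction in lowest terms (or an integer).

E[payout] = (1/6)·0 + (2/3)·6 + (1/6)·12 = 6
Expected profit = 6 − 10 = -4

-$4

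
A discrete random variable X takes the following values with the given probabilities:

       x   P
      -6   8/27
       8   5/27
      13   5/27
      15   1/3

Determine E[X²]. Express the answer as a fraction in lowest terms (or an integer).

E[X²] = (8/27)·36 + (5/27)·64 + (5/27)·169 + (1/3)·225
     = 3478/27

3478/27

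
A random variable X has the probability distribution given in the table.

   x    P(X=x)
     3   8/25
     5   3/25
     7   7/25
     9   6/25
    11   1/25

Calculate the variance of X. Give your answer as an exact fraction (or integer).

E[X] = (8/25)·3 + (3/25)·5 + (7/25)·7 + (6/25)·9 + (1/25)·11 = 153/25
E[X²] = (8/25)·9 + (3/25)·25 + (7/25)·49 + (6/25)·81 + (1/25)·121 = 1097/25
Var(X) = 1097/25 − (153/25)² = 4016/625

4016/625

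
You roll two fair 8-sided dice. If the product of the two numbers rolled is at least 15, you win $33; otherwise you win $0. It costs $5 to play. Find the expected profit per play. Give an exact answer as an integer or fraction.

E[payout] = (29/64)·0 + (35/64)·33 = 1155/64
Expected profit = 1155/64 − 5 = 835/64

835/64 dollars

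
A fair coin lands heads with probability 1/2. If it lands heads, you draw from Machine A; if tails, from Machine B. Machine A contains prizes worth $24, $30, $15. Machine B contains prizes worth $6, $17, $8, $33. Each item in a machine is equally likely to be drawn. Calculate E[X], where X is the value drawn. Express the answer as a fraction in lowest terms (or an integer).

E[X | Machine A] = (24 + 30 + 15)/3 = 23
E[X | Machine B] = (6 + 17 + 8 + 33)/4 = 16
E[X] = (1/2)·23 + (1/2)·16 = 39/2

39/2 dollars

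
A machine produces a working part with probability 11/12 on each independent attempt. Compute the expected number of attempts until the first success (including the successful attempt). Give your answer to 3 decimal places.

1.091

For a geometric distribution, E[trials] = 1/p = 1/(11/12) = 12/11.
≈ 1.091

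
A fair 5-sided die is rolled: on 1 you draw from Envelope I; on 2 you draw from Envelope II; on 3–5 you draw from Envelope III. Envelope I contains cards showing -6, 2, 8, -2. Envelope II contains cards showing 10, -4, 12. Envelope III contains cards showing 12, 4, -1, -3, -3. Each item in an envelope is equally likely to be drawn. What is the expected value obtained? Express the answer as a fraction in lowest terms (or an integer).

119/50

E[X | Envelope I] = (-6 + 2 + 8 − 2)/4 = 1/2
E[X | Envelope II] = (10 − 4 + 12)/3 = 6
E[X | Envelope III] = (12 + 4 − 1 − 3 − 3)/5 = 9/5
E[X] = (1/5)·1/2 + (1/5)·6 + (3/5)·9/5 = 119/50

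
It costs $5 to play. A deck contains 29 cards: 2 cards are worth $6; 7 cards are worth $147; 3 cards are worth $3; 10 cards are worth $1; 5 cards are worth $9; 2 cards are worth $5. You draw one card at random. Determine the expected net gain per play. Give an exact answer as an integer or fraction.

970/29 dollars

E[payout] = (2/29)·6 + (7/29)·147 + (3/29)·3 + (10/29)·1 + (5/29)·9 + (2/29)·5 = 1115/29
Expected profit = 1115/29 − 5 = 970/29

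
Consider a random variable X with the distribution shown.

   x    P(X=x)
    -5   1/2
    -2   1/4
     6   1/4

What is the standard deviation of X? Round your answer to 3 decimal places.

4.500

E[X] = -3/2, E[X²] = 45/2
Var(X) = E[X²] − (E[X])² = 45/2 − 9/4 = 81/4
SD(X) = √(81/4) ≈ 4.500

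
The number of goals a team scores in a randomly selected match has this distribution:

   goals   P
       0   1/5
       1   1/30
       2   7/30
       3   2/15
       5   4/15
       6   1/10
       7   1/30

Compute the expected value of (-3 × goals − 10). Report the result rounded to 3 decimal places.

-19.200

E[-3x-10] = (1/5)·(-10) + (1/30)·(-13) + (7/30)·(-16) + (2/15)·(-19) + (4/15)·(-25) + (1/10)·(-28) + (1/30)·(-31)
     = -96/5 ≈ -19.200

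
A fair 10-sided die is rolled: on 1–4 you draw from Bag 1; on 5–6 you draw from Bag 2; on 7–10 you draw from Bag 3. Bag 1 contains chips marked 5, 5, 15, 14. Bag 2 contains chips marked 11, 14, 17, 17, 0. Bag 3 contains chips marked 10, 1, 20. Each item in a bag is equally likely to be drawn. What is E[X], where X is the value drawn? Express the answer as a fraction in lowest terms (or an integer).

E[X | Bag 1] = (5 + 5 + 15 + 14)/4 = 39/4
E[X | Bag 2] = (11 + 14 + 17 + 17 + 0)/5 = 59/5
E[X | Bag 3] = (10 + 1 + 20)/3 = 31/3
E[X] = (2/5)·39/4 + (1/5)·59/5 + (2/5)·31/3 = 1559/150

1559/150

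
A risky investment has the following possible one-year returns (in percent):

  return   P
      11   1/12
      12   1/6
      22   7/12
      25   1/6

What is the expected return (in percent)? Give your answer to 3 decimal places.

19.917

E[X] = (1/12)·11 + (1/6)·12 + (7/12)·22 + (1/6)·25
     = 239/12 ≈ 19.917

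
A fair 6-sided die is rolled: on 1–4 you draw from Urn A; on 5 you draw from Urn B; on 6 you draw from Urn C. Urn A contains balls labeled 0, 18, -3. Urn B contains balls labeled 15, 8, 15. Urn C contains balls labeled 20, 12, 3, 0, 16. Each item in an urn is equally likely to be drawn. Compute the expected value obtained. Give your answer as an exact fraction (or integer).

643/90

E[X | Urn A] = (0 + 18 − 3)/3 = 5
E[X | Urn B] = (15 + 8 + 15)/3 = 38/3
E[X | Urn C] = (20 + 12 + 3 + 0 + 16)/5 = 51/5
E[X] = (2/3)·5 + (1/6)·38/3 + (1/6)·51/5 = 643/90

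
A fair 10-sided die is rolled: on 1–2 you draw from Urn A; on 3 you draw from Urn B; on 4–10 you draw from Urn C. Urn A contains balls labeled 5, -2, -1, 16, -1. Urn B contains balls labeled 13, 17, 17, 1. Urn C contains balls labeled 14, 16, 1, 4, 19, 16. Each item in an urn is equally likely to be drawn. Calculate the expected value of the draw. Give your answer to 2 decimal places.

E[X | Urn A] = (5 − 2 − 1 + 16 − 1)/5 = 17/5
E[X | Urn B] = (13 + 17 + 17 + 1)/4 = 12
E[X | Urn C] = (14 + 16 + 1 + 4 + 19 + 16)/6 = 35/3
E[X] = (1/5)·17/5 + (1/10)·12 + (7/10)·35/3 = 1507/150 ≈ 10.05

10.05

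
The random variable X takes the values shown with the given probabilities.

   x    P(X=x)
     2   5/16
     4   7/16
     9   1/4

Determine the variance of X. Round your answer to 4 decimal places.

7.1094

E[X] = (5/16)·2 + (7/16)·4 + (1/4)·9 = 37/8
E[X²] = (5/16)·4 + (7/16)·16 + (1/4)·81 = 57/2
Var(X) = 57/2 − (37/8)² = 455/64 ≈ 7.1094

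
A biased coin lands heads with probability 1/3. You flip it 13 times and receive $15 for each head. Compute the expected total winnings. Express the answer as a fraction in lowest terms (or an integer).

$65

E[#heads] = 13·1/3 = 13/3 (linearity over flips).
E[winnings] = 15·13/3 = 65.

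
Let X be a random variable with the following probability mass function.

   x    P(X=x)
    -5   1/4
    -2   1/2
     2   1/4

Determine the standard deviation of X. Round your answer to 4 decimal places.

2.4875

E[X] = -7/4, E[X²] = 37/4
Var(X) = E[X²] − (E[X])² = 37/4 − 49/16 = 99/16
SD(X) = √(99/16) ≈ 2.4875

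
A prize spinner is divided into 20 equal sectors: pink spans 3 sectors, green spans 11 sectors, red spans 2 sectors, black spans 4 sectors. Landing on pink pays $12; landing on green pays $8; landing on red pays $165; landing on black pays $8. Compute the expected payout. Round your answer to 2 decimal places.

E[payout] = (3/20)·12 + (11/20)·8 + (2/20)·165 + (4/20)·8 = 243/10
≈ $24.30

$24.30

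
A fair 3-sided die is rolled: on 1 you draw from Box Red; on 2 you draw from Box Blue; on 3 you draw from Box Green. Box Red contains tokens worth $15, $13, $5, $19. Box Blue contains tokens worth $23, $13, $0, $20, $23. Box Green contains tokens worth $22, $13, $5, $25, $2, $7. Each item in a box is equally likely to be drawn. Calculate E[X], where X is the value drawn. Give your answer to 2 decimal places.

$13.71

E[X | Box Red] = (15 + 13 + 5 + 19)/4 = 13
E[X | Box Blue] = (23 + 13 + 0 + 20 + 23)/5 = 79/5
E[X | Box Green] = (22 + 13 + 5 + 25 + 2 + 7)/6 = 37/3
E[X] = (1/3)·13 + (1/3)·79/5 + (1/3)·37/3 = 617/45 ≈ 13.71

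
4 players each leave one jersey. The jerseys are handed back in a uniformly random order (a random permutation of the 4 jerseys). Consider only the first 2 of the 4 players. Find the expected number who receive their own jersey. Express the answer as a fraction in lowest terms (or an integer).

1/2

Let Xᵢ = 1 if person i gets their own jersey. For each i, P(Xᵢ=1) = 1/4.
By linearity of expectation, E[X₁+…+X_2] = 2·(1/4) = 1/2.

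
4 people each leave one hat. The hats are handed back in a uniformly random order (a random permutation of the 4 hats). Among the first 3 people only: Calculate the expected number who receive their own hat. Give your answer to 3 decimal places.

0.750

Let Xᵢ = 1 if person i gets their own hat. For each i, P(Xᵢ=1) = 1/4.
By linearity of expectation, E[X₁+…+X_3] = 3·(1/4) = 3/4.
≈ 0.750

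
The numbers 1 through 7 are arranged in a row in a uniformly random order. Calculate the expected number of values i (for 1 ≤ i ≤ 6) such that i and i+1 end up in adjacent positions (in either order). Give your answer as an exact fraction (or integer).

For each i ∈ {1,…,6}, let Xᵢ = 1 if i and i+1 are adjacent. P(Xᵢ=1) = 2·(7−1)!/7! = 2/7.
By linearity, E[ΣXᵢ] = (6)·(2/7) = 12/7.

12/7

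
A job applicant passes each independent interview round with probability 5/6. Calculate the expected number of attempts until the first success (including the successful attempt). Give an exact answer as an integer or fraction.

For a geometric distribution, E[trials] = 1/p = 1/(5/6) = 6/5.

6/5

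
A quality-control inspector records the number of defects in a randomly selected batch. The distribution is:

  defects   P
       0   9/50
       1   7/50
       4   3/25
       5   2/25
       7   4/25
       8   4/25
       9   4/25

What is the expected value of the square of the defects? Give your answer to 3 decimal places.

35.100

E[X²] = (9/50)·0 + (7/50)·1 + (3/25)·16 + (2/25)·25 + (4/25)·49 + (4/25)·64 + (4/25)·81
     = 351/10 ≈ 35.100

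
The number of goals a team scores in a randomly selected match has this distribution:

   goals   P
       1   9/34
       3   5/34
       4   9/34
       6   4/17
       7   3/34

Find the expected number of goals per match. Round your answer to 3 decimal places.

3.794

E[X] = (9/34)·1 + (5/34)·3 + (9/34)·4 + (4/17)·6 + (3/34)·7
     = 129/34 ≈ 3.794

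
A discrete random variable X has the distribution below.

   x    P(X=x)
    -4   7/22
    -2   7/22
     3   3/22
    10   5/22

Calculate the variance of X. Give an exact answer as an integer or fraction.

14385/484

E[X] = (7/22)·(-4) + (7/22)·(-2) + (3/22)·3 + (5/22)·10 = 17/22
E[X²] = (7/22)·16 + (7/22)·4 + (3/22)·9 + (5/22)·100 = 667/22
Var(X) = 667/22 − (17/22)² = 14385/484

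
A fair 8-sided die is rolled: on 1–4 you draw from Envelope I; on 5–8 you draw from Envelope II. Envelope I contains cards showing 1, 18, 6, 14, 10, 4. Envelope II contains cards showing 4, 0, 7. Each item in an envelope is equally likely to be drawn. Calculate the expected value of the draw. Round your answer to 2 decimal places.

E[X | Envelope I] = (1 + 18 + 6 + 14 + 10 + 4)/6 = 53/6
E[X | Envelope II] = (4 + 0 + 7)/3 = 11/3
E[X] = (1/2)·53/6 + (1/2)·11/3 = 25/4 ≈ 6.25

6.25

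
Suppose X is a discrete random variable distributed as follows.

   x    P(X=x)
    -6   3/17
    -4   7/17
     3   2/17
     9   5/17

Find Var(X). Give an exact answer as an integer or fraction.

10906/289

E[X] = (3/17)·(-6) + (7/17)·(-4) + (2/17)·3 + (5/17)·9 = 5/17
E[X²] = (3/17)·36 + (7/17)·16 + (2/17)·9 + (5/17)·81 = 643/17
Var(X) = 643/17 − (5/17)² = 10906/289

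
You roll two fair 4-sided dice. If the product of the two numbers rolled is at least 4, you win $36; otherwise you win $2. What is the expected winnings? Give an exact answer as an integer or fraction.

E[payout] = (5/16)·2 + (11/16)·36 = 203/8

203/8 dollars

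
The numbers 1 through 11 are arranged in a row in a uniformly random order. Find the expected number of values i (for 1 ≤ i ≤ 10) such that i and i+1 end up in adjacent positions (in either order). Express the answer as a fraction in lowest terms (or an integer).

20/11

For each i ∈ {1,…,10}, let Xᵢ = 1 if i and i+1 are adjacent. P(Xᵢ=1) = 2·(11−1)!/11! = 2/11.
By linearity, E[ΣXᵢ] = (10)·(2/11) = 20/11.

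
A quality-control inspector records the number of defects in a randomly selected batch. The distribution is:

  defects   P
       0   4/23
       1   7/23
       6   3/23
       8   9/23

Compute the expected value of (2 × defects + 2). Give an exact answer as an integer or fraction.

240/23

E[2x+2] = (4/23)·2 + (7/23)·4 + (3/23)·14 + (9/23)·18
     = 240/23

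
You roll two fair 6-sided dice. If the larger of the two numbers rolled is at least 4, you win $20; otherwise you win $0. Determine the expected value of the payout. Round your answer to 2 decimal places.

$15.00

E[payout] = (1/4)·0 + (3/4)·20 = 15
≈ $15.00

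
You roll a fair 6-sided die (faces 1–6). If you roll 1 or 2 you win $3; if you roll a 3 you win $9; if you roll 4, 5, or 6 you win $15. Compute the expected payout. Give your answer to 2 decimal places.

E[payout] = (1/3)·3 + (1/6)·9 + (1/2)·15 = 10
≈ $10.00

$10.00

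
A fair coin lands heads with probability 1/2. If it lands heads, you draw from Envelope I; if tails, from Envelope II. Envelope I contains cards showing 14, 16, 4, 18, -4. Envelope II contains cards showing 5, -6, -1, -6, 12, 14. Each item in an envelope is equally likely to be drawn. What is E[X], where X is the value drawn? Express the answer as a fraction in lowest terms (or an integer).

63/10

E[X | Envelope I] = (14 + 16 + 4 + 18 − 4)/5 = 48/5
E[X | Envelope II] = (5 − 6 − 1 − 6 + 12 + 14)/6 = 3
E[X] = (1/2)·48/5 + (1/2)·3 = 63/10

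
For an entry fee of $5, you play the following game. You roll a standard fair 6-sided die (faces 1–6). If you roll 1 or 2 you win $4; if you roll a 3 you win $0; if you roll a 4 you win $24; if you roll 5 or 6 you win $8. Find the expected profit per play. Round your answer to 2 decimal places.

E[payout] = (1/6)·0 + (1/3)·4 + (1/3)·8 + (1/6)·24 = 8
Expected profit = 8 − 5 = 3 ≈ $3.00

$3.00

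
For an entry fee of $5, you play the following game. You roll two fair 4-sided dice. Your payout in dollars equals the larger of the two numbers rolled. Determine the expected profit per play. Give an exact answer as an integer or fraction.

Distribution of the larger of the two numbers rolled: 1 w.p. 1/16, 2 w.p. 3/16, 3 w.p. 5/16, 4 w.p. 7/16
E[payout] = (1/16)·1 + (3/16)·2 + (5/16)·3 + (7/16)·4 = 25/8
Expected profit = 25/8 − 5 = -15/8

-15/8 dollars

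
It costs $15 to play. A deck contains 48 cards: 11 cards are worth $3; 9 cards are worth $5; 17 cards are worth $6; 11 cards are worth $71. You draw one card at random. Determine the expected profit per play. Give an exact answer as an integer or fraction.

E[payout] = (11/48)·3 + (9/48)·5 + (17/48)·6 + (11/48)·71 = 961/48
Expected profit = 961/48 − 15 = 241/48

241/48 dollars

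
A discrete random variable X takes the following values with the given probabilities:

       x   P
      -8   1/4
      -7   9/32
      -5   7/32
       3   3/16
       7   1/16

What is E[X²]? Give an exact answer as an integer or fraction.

40

E[X²] = (1/4)·64 + (9/32)·49 + (7/32)·25 + (3/16)·9 + (1/16)·49
     = 40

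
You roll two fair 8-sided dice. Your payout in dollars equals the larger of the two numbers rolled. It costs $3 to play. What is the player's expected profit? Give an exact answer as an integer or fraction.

45/16 dollars

Distribution of the larger of the two numbers rolled: 1 w.p. 1/64, 2 w.p. 3/64, 3 w.p. 5/64, 4 w.p. 7/64, 5 w.p. 9/64, 6 w.p. 11/64, …
E[payout] = (1/64)·1 + (3/64)·2 + (5/64)·3 + (7/64)·4 + (9/64)·5 + (11/64)·6 + (13/64)·7 + (15/64)·8 = 93/16
Expected profit = 93/16 − 3 = 45/16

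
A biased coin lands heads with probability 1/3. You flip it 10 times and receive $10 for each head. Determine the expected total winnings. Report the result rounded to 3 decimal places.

E[#heads] = 10·1/3 = 10/3 (linearity over flips).
E[winnings] = 10·10/3 = 100/3.
≈ 33.333

$33.333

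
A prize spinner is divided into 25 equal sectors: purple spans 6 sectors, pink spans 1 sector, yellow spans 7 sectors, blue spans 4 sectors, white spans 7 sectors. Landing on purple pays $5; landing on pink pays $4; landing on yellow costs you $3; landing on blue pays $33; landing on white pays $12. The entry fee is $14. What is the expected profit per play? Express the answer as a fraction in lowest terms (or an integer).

E[payout] = (6/25)·5 + (1/25)·4 + (7/25)·(-3) + (4/25)·33 + (7/25)·12 = 229/25
Expected profit = 229/25 − 14 = -121/25

-121/25 dollars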